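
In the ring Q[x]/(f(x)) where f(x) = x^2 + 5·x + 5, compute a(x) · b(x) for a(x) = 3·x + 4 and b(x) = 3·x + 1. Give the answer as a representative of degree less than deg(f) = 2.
First multiply in Q[x] without reducing: a · b = 9·x^2 + 15·x + 4. Now divide by f(x) = x^2 + 5·x + 5, eliminating the leading term at each step:
  leading term 9·x^2: subtract (9)·f(x) = 9·x^2 + 45·x + 45, leaving -30·x - 41
The degree is now < 2, so this is the remainder. Hence a · b ≡ -30·x - 41 in Q[x]/(f).

Final answer: a · b ≡ -30·x - 41 (mod f(x))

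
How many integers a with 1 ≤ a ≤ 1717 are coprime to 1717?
1600

The number of a ∈ {1, ..., 1717} with gcd(a, 1717) = 1 is by definition Euler's totient φ(1717). φ is multiplicative, with φ(p^e) = p^e − p^(e−1). Factorise 1717 = 17 · 101. Then
  φ(1717) = (17 − 1) · (101 − 1) = 16 · 100 = 1600.
So there are 1600 such integers.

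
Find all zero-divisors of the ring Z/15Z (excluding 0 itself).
nonzero zero-divisors of Z/15Z = {3, 5, 6, 9, 10, 12}

An element a ∈ Z/15Z (with a ≠ 0) is a zero-divisor iff gcd(a, 15) > 1 (because a is a unit precisely when gcd(a, n) = 1, and in Z/nZ every nonzero, non-unit element is a zero-divisor). Scan a = 1, ..., 14 and keep those with gcd(a, 15) > 1:
  gcd(3, 15) = 3, gcd(5, 15) = 5, gcd(6, 15) = 3, gcd(9, 15) = 3, gcd(10, 15) = 5, gcd(12, 15) = 3.
All other a ∈ {1, ..., 14} have gcd(a, 15) = 1 and are units. So the nonzero zero-divisors are exactly the 6 values of a appearing in this scan.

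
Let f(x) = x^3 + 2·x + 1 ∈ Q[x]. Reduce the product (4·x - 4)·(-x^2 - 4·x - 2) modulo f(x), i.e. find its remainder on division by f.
a · b ≡ -12·x^2 + 16·x + 12 (mod f(x))

First multiply in Q[x] without reducing: a · b = -4·x^3 - 12·x^2 + 8·x + 8. Now divide by f(x) = x^3 + 2·x + 1, eliminating the leading term at each step:
  leading term -4·x^3: subtract (-4)·f(x) = -4·x^3 - 8·x - 4, leaving -12·x^2 + 16·x + 12
The degree is now < 3, so this is the remainder. Hence a · b ≡ -12·x^2 + 16·x + 12 in Q[x]/(f).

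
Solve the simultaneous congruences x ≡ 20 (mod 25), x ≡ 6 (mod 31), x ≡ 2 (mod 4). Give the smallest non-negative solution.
x ≡ 1370 (mod 3100); the representative in [0, 3100) is 1370

The moduli 25, 31, 4 are pairwise coprime, so by the CRT there is a unique solution mod 25·31·4 = 3100.
Solve by successive substitution. Start with x ≡ 20 (mod 25).
  Combine with x ≡ 6 (mod 31): write x = 20 + 25·t and require 20 + 25·t ≡ 6 (mod 31), i.e. 25·t ≡ 6 − 20 ≡ 17 (mod 31). Since 25^(−1) ≡ 5 (mod 31), t ≡ 5·17 ≡ 23 (mod 31). So x ≡ 20 + 25·23 = 595 (mod 775).
  Combine with x ≡ 2 (mod 4): write x = 595 + 775·t and require 595 + 775·t ≡ 2 (mod 4), i.e. 775·t ≡ 2 − 595 ≡ 3 (mod 4). Since 775^(−1) ≡ 3 (mod 4) (775 ≡ 3 (mod 4)), t ≡ 3·3 ≡ 1 (mod 4). So x ≡ 595 + 775·1 = 1370 (mod 3100).
Unique solution in [0, 3100): x = 1370.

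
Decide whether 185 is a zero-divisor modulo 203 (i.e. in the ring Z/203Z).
gcd(185, 203) = 1, so 185 is a unit in Z/203Z (it has a multiplicative inverse). A unit cannot be a zero-divisor: if 185·b ≡ 0 then multiplying both sides by 185^(−1) gives b ≡ 0. So 185 is not a zero-divisor.

Final answer: NO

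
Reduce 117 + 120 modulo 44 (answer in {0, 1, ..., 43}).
Reduce the summands first: 117 ≡ 29, 120 ≡ 32 (mod 44), so 117 + 120 ≡ 29 + 32 (mod 44). 29 + 32 = 61; 61 = 1·44 + 17, so (117 + 120) mod 44 = 17.

Final answer: 17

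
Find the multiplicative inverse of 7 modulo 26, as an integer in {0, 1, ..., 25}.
7^(−1) ≡ 15 (mod 26)

Apply the extended Euclidean algorithm to (26, 7), tracking rows (r, s, t) with s·26 + t·7 = r. Each division r_prev = q·r_cur + r_new produces the new row as (previous row) − q·(current row):
  row A: (26, 1, 0)   [1·26 + 0·7 = 26]
  row B: (7, 0, 1)   [0·26 + 1·7 = 7]
  26 = 3·7 + 5   → row C = row A − 3·row B = (5, 1, −3)   [check: 1·26 − 3·7 = 5]
  7 = 1·5 + 2   → row D = row B − 1·row C = (2, −1, 4)   [check: −1·26 + 4·7 = 2]
  5 = 2·2 + 1   → row E = row C − 2·row D = (1, 3, −11)   [check: 3·26 − 11·7 = 1]
  2 = 2·1 + 0   → remainder 0, stop. gcd = 1 (last nonzero row E).
The gcd is 1, so 7 is invertible mod 26. The last nonzero row gives 3·26 − 11·7 = 1, so t = −11. So 7^(−1) ≡ −11 ≡ 15 (mod 26). Verify: 7 · 15 = 105 ≡ 1 (mod 26). ✓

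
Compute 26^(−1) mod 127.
26^(−1) ≡ 44 (mod 127)

Apply the extended Euclidean algorithm to (127, 26), tracking rows (r, s, t) with s·127 + t·26 = r. Each division r_prev = q·r_cur + r_new produces the new row as (previous row) − q·(current row):
  row A: (127, 1, 0)   [1·127 + 0·26 = 127]
  row B: (26, 0, 1)   [0·127 + 1·26 = 26]
  127 = 4·26 + 23   → row C = row A − 4·row B = (23, 1, −4)   [check: 1·127 − 4·26 = 23]
  26 = 1·23 + 3   → row D = row B − 1·row C = (3, −1, 5)   [check: −1·127 + 5·26 = 3]
  23 = 7·3 + 2   → row E = row C − 7·row D = (2, 8, −39)   [check: 8·127 − 39·26 = 2]
  3 = 1·2 + 1   → row F = row D − 1·row E = (1, −9, 44)   [check: −9·127 + 44·26 = 1]
  2 = 2·1 + 0   → remainder 0, stop. gcd = 1 (last nonzero row F).
The gcd is 1, so 26 is invertible mod 127. The last nonzero row gives −9·127 + 44·26 = 1, so t = 44. So 26^(−1) ≡ 44 (mod 127). Verify: 26 · 44 = 1144 ≡ 1 (mod 127). ✓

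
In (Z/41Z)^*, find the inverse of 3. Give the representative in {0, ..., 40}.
3^(−1) ≡ 14 (mod 41)

Apply the extended Euclidean algorithm to (41, 3), tracking rows (r, s, t) with s·41 + t·3 = r. Each division r_prev = q·r_cur + r_new produces the new row as (previous row) − q·(current row):
  row A: (41, 1, 0)   [1·41 + 0·3 = 41]
  row B: (3, 0, 1)   [0·41 + 1·3 = 3]
  41 = 13·3 + 2   → row C = row A − 13·row B = (2, 1, −13)   [check: 1·41 − 13·3 = 2]
  3 = 1·2 + 1   → row D = row B − 1·row C = (1, −1, 14)   [check: −1·41 + 14·3 = 1]
  2 = 2·1 + 0   → remainder 0, stop. gcd = 1 (last nonzero row D).
The gcd is 1, so 3 is invertible mod 41. The last nonzero row gives −1·41 + 14·3 = 1, so t = 14. So 3^(−1) ≡ 14 (mod 41). Verify: 3 · 14 = 42 ≡ 1 (mod 41). ✓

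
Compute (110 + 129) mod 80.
79

Reduce the summands first: 110 ≡ 30, 129 ≡ 49 (mod 80), so 110 + 129 ≡ 30 + 49 (mod 80). 30 + 49 = 79; 79 = 0·80 + 79, so (110 + 129) mod 80 = 79.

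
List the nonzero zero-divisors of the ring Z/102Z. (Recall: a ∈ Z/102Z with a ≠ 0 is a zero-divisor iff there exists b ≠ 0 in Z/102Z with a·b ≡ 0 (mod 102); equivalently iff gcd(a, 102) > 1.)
An element a ∈ Z/102Z (with a ≠ 0) is a zero-divisor iff gcd(a, 102) > 1 (because a is a unit precisely when gcd(a, n) = 1, and in Z/nZ every nonzero, non-unit element is a zero-divisor). Scan a = 1, ..., 101 and keep those with gcd(a, 102) > 1:
  gcd(2, 102) = 2, gcd(3, 102) = 3, gcd(4, 102) = 2, gcd(6, 102) = 6, gcd(8, 102) = 2, gcd(9, 102) = 3, gcd(10, 102) = 2, gcd(12, 102) = 6, gcd(14, 102) = 2, gcd(15, 102) = 3, gcd(16, 102) = 2, gcd(17, 102) = 17, gcd(18, 102) = 6, gcd(20, 102) = 2, gcd(21, 102) = 3, gcd(22, 102) = 2, gcd(24, 102) = 6, gcd(26, 102) = 2, gcd(27, 102) = 3, gcd(28, 102) = 2, gcd(30, 102) = 6, gcd(32, 102) = 2, gcd(33, 102) = 3, gcd(34, 102) = 34, gcd(36, 102) = 6, gcd(38, 102) = 2, gcd(39, 102) = 3, gcd(40, 102) = 2, gcd(42, 102) = 6, gcd(44, 102) = 2, gcd(45, 102) = 3, gcd(46, 102) = 2, gcd(48, 102) = 6, gcd(50, 102) = 2, gcd(51, 102) = 51, gcd(52, 102) = 2, gcd(54, 102) = 6, gcd(56, 102) = 2, gcd(57, 102) = 3, gcd(58, 102) = 2, gcd(60, 102) = 6, gcd(62, 102) = 2, gcd(63, 102) = 3, gcd(64, 102) = 2, gcd(66, 102) = 6, gcd(68, 102) = 34, gcd(69, 102) = 3, gcd(70, 102) = 2, gcd(72, 102) = 6, gcd(74, 102) = 2, gcd(75, 102) = 3, gcd(76, 102) = 2, gcd(78, 102) = 6, gcd(80, 102) = 2, gcd(81, 102) = 3, gcd(82, 102) = 2, gcd(84, 102) = 6, gcd(85, 102) = 17, gcd(86, 102) = 2, gcd(87, 102) = 3, gcd(88, 102) = 2, gcd(90, 102) = 6, gcd(92, 102) = 2, gcd(93, 102) = 3, gcd(94, 102) = 2, gcd(96, 102) = 6, gcd(98, 102) = 2, gcd(99, 102) = 3, gcd(100, 102) = 2.
All other a ∈ {1, ..., 101} have gcd(a, 102) = 1 and are units. So the nonzero zero-divisors are exactly the 69 values of a appearing in this scan.

Final answer: nonzero zero-divisors of Z/102Z = {2, 3, 4, 6, 8, 9, 10, 12, 14, 15, 16, 17, 18, 20, 21, 22, 24, 26, 27, 28, 30, 32, 33, 34, 36, 38, 39, 40, 42, 44, 45, 46, 48, 50, 51, 52, 54, 56, 57, 58, 60, 62, 63, 64, 66, 68, 69, 70, 72, 74, 75, 76, 78, 80, 81, 82, 84, 85, 86, 87, 88, 90, 92, 93, 94, 96, 98, 99, 100}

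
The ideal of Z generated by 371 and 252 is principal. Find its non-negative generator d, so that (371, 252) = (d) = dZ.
(371, 252) = (7); d = 7

In the PID Z, (a, b) is generated by gcd(a, b). Compute gcd(371, 252) with the extended Euclidean algorithm, tracking rows (r, s, t) with s·371 + t·252 = r:
  row A: (371, 1, 0)   [1·371 + 0·252 = 371]
  row B: (252, 0, 1)   [0·371 + 1·252 = 252]
  371 = 1·252 + 119   → row C = row A − 1·row B = (119, 1, −1)   [check: 1·371 − 1·252 = 119]
  252 = 2·119 + 14   → row D = row B − 2·row C = (14, −2, 3)   [check: −2·371 + 3·252 = 14]
  119 = 8·14 + 7   → row E = row C − 8·row D = (7, 17, −25)   [check: 17·371 − 25·252 = 7]
  14 = 2·7 + 0   → remainder 0, stop. gcd = 7 (last nonzero row E).
So gcd(371, 252) = 7, with Bézout identity 17·371 − 25·252 = 7. Containment (⊇): the Bézout identity exhibits 7 as an element of (371, 252), giving (7) ⊆ (371, 252). Containment (⊆): since 7 | 371 and 7 | 252 (371 = 7·53, 252 = 7·36), every Z-linear combination of 371 and 252 is divisible by 7, so (371, 252) ⊆ (7). Therefore (371, 252) = (7), d = 7.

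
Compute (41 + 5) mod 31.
Reduce the summands first: 41 ≡ 10 (mod 31), so 41 + 5 ≡ 10 + 5 (mod 31). 10 + 5 = 15; 15 = 0·31 + 15, so (41 + 5) mod 31 = 15.

Final answer: 15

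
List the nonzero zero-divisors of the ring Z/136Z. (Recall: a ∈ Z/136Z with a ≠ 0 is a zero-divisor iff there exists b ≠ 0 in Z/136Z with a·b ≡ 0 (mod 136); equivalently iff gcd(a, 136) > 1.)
nonzero zero-divisors of Z/136Z = {2, 4, 6, 8, 10, 12, 14, 16, 17, 18, 20, 22, 24, 26, 28, 30, 32, 34, 36, 38, 40, 42, 44, 46, 48, 50, 51, 52, 54, 56, 58, 60, 62, 64, 66, 68, 70, 72, 74, 76, 78, 80, 82, 84, 85, 86, 88, 90, 92, 94, 96, 98, 100, 102, 104, 106, 108, 110, 112, 114, 116, 118, 119, 120, 122, 124, 126, 128, 130, 132, 134}

An element a ∈ Z/136Z (with a ≠ 0) is a zero-divisor iff gcd(a, 136) > 1 (because a is a unit precisely when gcd(a, n) = 1, and in Z/nZ every nonzero, non-unit element is a zero-divisor). Scan a = 1, ..., 135 and keep those with gcd(a, 136) > 1:
  gcd(2, 136) = 2, gcd(4, 136) = 4, gcd(6, 136) = 2, gcd(8, 136) = 8, gcd(10, 136) = 2, gcd(12, 136) = 4, gcd(14, 136) = 2, gcd(16, 136) = 8, gcd(17, 136) = 17, gcd(18, 136) = 2, gcd(20, 136) = 4, gcd(22, 136) = 2, gcd(24, 136) = 8, gcd(26, 136) = 2, gcd(28, 136) = 4, gcd(30, 136) = 2, gcd(32, 136) = 8, gcd(34, 136) = 34, gcd(36, 136) = 4, gcd(38, 136) = 2, gcd(40, 136) = 8, gcd(42, 136) = 2, gcd(44, 136) = 4, gcd(46, 136) = 2, gcd(48, 136) = 8, gcd(50, 136) = 2, gcd(51, 136) = 17, gcd(52, 136) = 4, gcd(54, 136) = 2, gcd(56, 136) = 8, gcd(58, 136) = 2, gcd(60, 136) = 4, gcd(62, 136) = 2, gcd(64, 136) = 8, gcd(66, 136) = 2, gcd(68, 136) = 68, gcd(70, 136) = 2, gcd(72, 136) = 8, gcd(74, 136) = 2, gcd(76, 136) = 4, gcd(78, 136) = 2, gcd(80, 136) = 8, gcd(82, 136) = 2, gcd(84, 136) = 4, gcd(85, 136) = 17, gcd(86, 136) = 2, gcd(88, 136) = 8, gcd(90, 136) = 2, gcd(92, 136) = 4, gcd(94, 136) = 2, gcd(96, 136) = 8, gcd(98, 136) = 2, gcd(100, 136) = 4, gcd(102, 136) = 34, gcd(104, 136) = 8, gcd(106, 136) = 2, gcd(108, 136) = 4, gcd(110, 136) = 2, gcd(112, 136) = 8, gcd(114, 136) = 2, gcd(116, 136) = 4, gcd(118, 136) = 2, gcd(119, 136) = 17, gcd(120, 136) = 8, gcd(122, 136) = 2, gcd(124, 136) = 4, gcd(126, 136) = 2, gcd(128, 136) = 8, gcd(130, 136) = 2, gcd(132, 136) = 4, gcd(134, 136) = 2.
All other a ∈ {1, ..., 135} have gcd(a, 136) = 1 and are units. So the nonzero zero-divisors are exactly the 71 values of a appearing in this scan.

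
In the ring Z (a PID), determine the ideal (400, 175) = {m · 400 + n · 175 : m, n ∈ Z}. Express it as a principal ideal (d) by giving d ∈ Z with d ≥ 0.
In the PID Z, (a, b) is generated by gcd(a, b). Compute gcd(400, 175) with the extended Euclidean algorithm, tracking rows (r, s, t) with s·400 + t·175 = r:
  row A: (400, 1, 0)   [1·400 + 0·175 = 400]
  row B: (175, 0, 1)   [0·400 + 1·175 = 175]
  400 = 2·175 + 50   → row C = row A − 2·row B = (50, 1, −2)   [check: 1·400 − 2·175 = 50]
  175 = 3·50 + 25   → row D = row B − 3·row C = (25, −3, 7)   [check: −3·400 + 7·175 = 25]
  50 = 2·25 + 0   → remainder 0, stop. gcd = 25 (last nonzero row D).
So gcd(400, 175) = 25, with Bézout identity −3·400 + 7·175 = 25. Containment (⊇): the Bézout identity exhibits 25 as an element of (400, 175), giving (25) ⊆ (400, 175). Containment (⊆): since 25 | 400 and 25 | 175 (400 = 25·16, 175 = 25·7), every Z-linear combination of 400 and 175 is divisible by 25, so (400, 175) ⊆ (25). Therefore (400, 175) = (25), d = 25.

Final answer: (400, 175) = (25); d = 25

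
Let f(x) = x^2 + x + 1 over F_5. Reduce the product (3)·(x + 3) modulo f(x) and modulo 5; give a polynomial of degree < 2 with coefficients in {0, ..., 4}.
Multiply as integer polynomials: a · b = 3·x + 9. Reducing coefficients mod 5: a · b ≡ 3·x + 4. This already has degree < 2, so no reduction by f is needed. Hence a · b ≡ 3·x + 4 in F_5[x]/(f).

Final answer: a · b ≡ 3·x + 4 (mod f(x))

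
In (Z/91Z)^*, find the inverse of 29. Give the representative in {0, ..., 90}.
29^(−1) ≡ 22 (mod 91)

Apply the extended Euclidean algorithm to (91, 29), tracking rows (r, s, t) with s·91 + t·29 = r. Each division r_prev = q·r_cur + r_new produces the new row as (previous row) − q·(current row):
  row A: (91, 1, 0)   [1·91 + 0·29 = 91]
  row B: (29, 0, 1)   [0·91 + 1·29 = 29]
  91 = 3·29 + 4   → row C = row A − 3·row B = (4, 1, −3)   [check: 1·91 − 3·29 = 4]
  29 = 7·4 + 1   → row D = row B − 7·row C = (1, −7, 22)   [check: −7·91 + 22·29 = 1]
  4 = 4·1 + 0   → remainder 0, stop. gcd = 1 (last nonzero row D).
The gcd is 1, so 29 is invertible mod 91. The last nonzero row gives −7·91 + 22·29 = 1, so t = 22. So 29^(−1) ≡ 22 (mod 91). Verify: 29 · 22 = 638 ≡ 1 (mod 91). ✓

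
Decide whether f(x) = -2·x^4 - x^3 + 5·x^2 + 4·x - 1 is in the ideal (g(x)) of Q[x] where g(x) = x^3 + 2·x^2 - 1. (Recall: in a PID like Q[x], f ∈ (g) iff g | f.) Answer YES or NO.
In Q[x] the ideal (g) consists of all multiples of g, so f ∈ (g) iff g | f, i.e. iff the remainder of f on division by g is 0. Divide f by g (g is monic, so eliminate the leading term of the running remainder at each step):
  leading term -2·x^4: subtract (-2·x)·g(x) = -2·x^4 - 4·x^3 + 2·x, leaving 3·x^3 + 5·x^2 + 2·x - 1
  leading term 3·x^3: subtract (3)·g(x) = 3·x^3 + 6·x^2 - 3, leaving -x^2 + 2·x + 2
The remainder r(x) = -x^2 + 2·x + 2 ≠ 0 (and deg r < deg g), so g ∤ f, i.e. f ∉ (g).

Final answer: NO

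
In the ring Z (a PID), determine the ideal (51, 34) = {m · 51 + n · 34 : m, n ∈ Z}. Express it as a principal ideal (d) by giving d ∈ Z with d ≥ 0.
In the PID Z, (a, b) is generated by gcd(a, b). Compute gcd(51, 34) with the extended Euclidean algorithm, tracking rows (r, s, t) with s·51 + t·34 = r:
  row A: (51, 1, 0)   [1·51 + 0·34 = 51]
  row B: (34, 0, 1)   [0·51 + 1·34 = 34]
  51 = 1·34 + 17   → row C = row A − 1·row B = (17, 1, −1)   [check: 1·51 − 1·34 = 17]
  34 = 2·17 + 0   → remainder 0, stop. gcd = 17 (last nonzero row C).
So gcd(51, 34) = 17, with Bézout identity 1·51 − 1·34 = 17. Containment (⊇): the Bézout identity exhibits 17 as an element of (51, 34), giving (17) ⊆ (51, 34). Containment (⊆): since 17 | 51 and 17 | 34 (51 = 17·3, 34 = 17·2), every Z-linear combination of 51 and 34 is divisible by 17, so (51, 34) ⊆ (17). Therefore (51, 34) = (17), d = 17.

Final answer: (51, 34) = (17); d = 17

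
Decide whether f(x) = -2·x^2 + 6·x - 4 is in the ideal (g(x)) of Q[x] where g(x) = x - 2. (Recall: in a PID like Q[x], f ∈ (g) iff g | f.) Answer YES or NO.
YES

In Q[x] the ideal (g) consists of all multiples of g, so f ∈ (g) iff g | f, i.e. iff the remainder of f on division by g is 0. Divide f by g (g is monic, so eliminate the leading term of the running remainder at each step):
  leading term -2·x^2: subtract (-2·x)·g(x) = -2·x^2 + 4·x, leaving 2·x - 4
  leading term 2·x: subtract (2)·g(x) = 2·x - 4, leaving 0
The remainder is 0, so f(x) = g(x) · h(x) with h(x) = 2 - 2·x. Hence g | f, i.e. f ∈ (g).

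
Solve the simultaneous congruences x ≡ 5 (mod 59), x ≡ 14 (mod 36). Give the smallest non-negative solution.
The moduli 59, 36 are pairwise coprime, so by the CRT there is a unique solution mod 59·36 = 2124.
Solve by successive substitution. Start with x ≡ 5 (mod 59).
  Combine with x ≡ 14 (mod 36): write x = 5 + 59·t and require 5 + 59·t ≡ 14 (mod 36), i.e. 59·t ≡ 14 − 5 ≡ 9 (mod 36). Since 59^(−1) ≡ 11 (mod 36) (59 ≡ 23 (mod 36)), t ≡ 11·9 ≡ 27 (mod 36). So x ≡ 5 + 59·27 = 1598 (mod 2124).
Unique solution in [0, 2124): x = 1598.

Final answer: x ≡ 1598 (mod 2124); the representative in [0, 2124) is 1598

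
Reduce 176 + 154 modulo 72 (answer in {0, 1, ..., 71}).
Reduce the summands first: 176 ≡ 32, 154 ≡ 10 (mod 72), so 176 + 154 ≡ 32 + 10 (mod 72). 32 + 10 = 42; 42 = 0·72 + 42, so (176 + 154) mod 72 = 42.

Final answer: 42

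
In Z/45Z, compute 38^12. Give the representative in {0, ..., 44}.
Use repeated squaring. Binary(12) = 1100. Walk through the bits of the exponent 12 left-to-right: at each bit after the leading one, square the running value, then multiply by 38 if the bit is 1 (always reducing mod 45):
  bit 1 = 1 (leading): start with 38.
  bit 2 = 1: square 38^2 = 1444 ≡ 4; bit is 1, so multiply 4·38 = 152 ≡ 17 (mod 45).
  bit 3 = 0: square 17^2 = 289 ≡ 19 (mod 45).
  bit 4 = 0: square 19^2 = 361 ≡ 1 (mod 45).
Final value: 38^12 ≡ 1 (mod 45).

Final answer: 1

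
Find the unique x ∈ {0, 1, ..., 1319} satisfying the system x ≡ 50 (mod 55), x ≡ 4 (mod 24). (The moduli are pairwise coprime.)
x ≡ 820 (mod 1320); the representative in [0, 1320) is 820

The moduli 55, 24 are pairwise coprime, so by the CRT there is a unique solution mod 55·24 = 1320.
Solve by successive substitution. Start with x ≡ 50 (mod 55).
  Combine with x ≡ 4 (mod 24): write x = 50 + 55·t and require 50 + 55·t ≡ 4 (mod 24), i.e. 55·t ≡ 4 − 50 ≡ 2 (mod 24). Since 55^(−1) ≡ 7 (mod 24) (55 ≡ 7 (mod 24)), t ≡ 7·2 ≡ 14 (mod 24). So x ≡ 50 + 55·14 = 820 (mod 1320).
Unique solution in [0, 1320): x = 820.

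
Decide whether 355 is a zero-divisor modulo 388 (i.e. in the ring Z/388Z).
NO

gcd(355, 388) = 1, so 355 is a unit in Z/388Z (it has a multiplicative inverse). A unit cannot be a zero-divisor: if 355·b ≡ 0 then multiplying both sides by 355^(−1) gives b ≡ 0. So 355 is not a zero-divisor.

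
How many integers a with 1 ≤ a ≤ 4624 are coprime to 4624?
2176

The number of a ∈ {1, ..., 4624} with gcd(a, 4624) = 1 is by definition Euler's totient φ(4624). φ is multiplicative, with φ(p^e) = p^e − p^(e−1). Factorise 4624 = 2^4 · 17^2. Then
  φ(4624) = (2^4 − 2^3) · (17^2 − 17^1) = 8 · 272 = 2176.
So there are 2176 such integers.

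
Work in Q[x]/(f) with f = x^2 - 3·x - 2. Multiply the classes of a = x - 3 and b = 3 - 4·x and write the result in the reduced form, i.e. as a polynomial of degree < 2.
First multiply in Q[x] without reducing: a · b = -4·x^2 + 15·x - 9. Now divide by f(x) = x^2 - 3·x - 2, eliminating the leading term at each step:
  leading term -4·x^2: subtract (-4)·f(x) = -4·x^2 + 12·x + 8, leaving 3·x - 17
The degree is now < 2, so this is the remainder. Hence a · b ≡ 3·x - 17 in Q[x]/(f).

Final answer: a · b ≡ 3·x - 17 (mod f(x))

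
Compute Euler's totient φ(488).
φ is multiplicative, with φ(p^e) = p^e − p^(e−1). Factorise 488 = 2^3 · 61. Then
  φ(488) = (2^3 − 2^2) · (61 − 1) = 4 · 60 = 240.

Final answer: φ(488) = 240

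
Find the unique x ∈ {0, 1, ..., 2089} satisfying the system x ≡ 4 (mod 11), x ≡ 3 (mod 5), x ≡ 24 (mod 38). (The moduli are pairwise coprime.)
The moduli 11, 5, 38 are pairwise coprime, so by the CRT there is a unique solution mod 11·5·38 = 2090.
Solve by successive substitution. Start with x ≡ 4 (mod 11).
  Combine with x ≡ 3 (mod 5): write x = 4 + 11·t and require 4 + 11·t ≡ 3 (mod 5), i.e. 11·t ≡ 3 − 4 ≡ 4 (mod 5). Since 11^(−1) ≡ 1 (mod 5) (11 ≡ 1 (mod 5)), t ≡ 1·4 ≡ 4 (mod 5). So x ≡ 4 + 11·4 = 48 (mod 55).
  Combine with x ≡ 24 (mod 38): write x = 48 + 55·t and require 48 + 55·t ≡ 24 (mod 38), i.e. 55·t ≡ 24 − 48 ≡ 14 (mod 38). Since 55^(−1) ≡ 9 (mod 38) (55 ≡ 17 (mod 38)), t ≡ 9·14 ≡ 12 (mod 38). So x ≡ 48 + 55·12 = 708 (mod 2090).
Unique solution in [0, 2090): x = 708.

Final answer: x ≡ 708 (mod 2090); the representative in [0, 2090) is 708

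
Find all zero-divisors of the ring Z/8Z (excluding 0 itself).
An element a ∈ Z/8Z (with a ≠ 0) is a zero-divisor iff gcd(a, 8) > 1 (because a is a unit precisely when gcd(a, n) = 1, and in Z/nZ every nonzero, non-unit element is a zero-divisor). Scan a = 1, ..., 7 and keep those with gcd(a, 8) > 1:
  gcd(2, 8) = 2, gcd(4, 8) = 4, gcd(6, 8) = 2.
All other a ∈ {1, ..., 7} have gcd(a, 8) = 1 and are units. So the nonzero zero-divisors are exactly the 3 values of a appearing in this scan.

Final answer: nonzero zero-divisors of Z/8Z = {2, 4, 6}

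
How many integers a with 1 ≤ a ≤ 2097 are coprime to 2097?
The number of a ∈ {1, ..., 2097} with gcd(a, 2097) = 1 is by definition Euler's totient φ(2097). φ is multiplicative, with φ(p^e) = p^e − p^(e−1). Factorise 2097 = 3^2 · 233. Then
  φ(2097) = (3^2 − 3^1) · (233 − 1) = 6 · 232 = 1392.
So there are 1392 such integers.

Final answer: 1392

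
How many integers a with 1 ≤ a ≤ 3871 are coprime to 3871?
The number of a ∈ {1, ..., 3871} with gcd(a, 3871) = 1 is by definition Euler's totient φ(3871). φ is multiplicative, with φ(p^e) = p^e − p^(e−1). Factorise 3871 = 7^2 · 79. Then
  φ(3871) = (7^2 − 7^1) · (79 − 1) = 42 · 78 = 3276.
So there are 3276 such integers.

Final answer: 3276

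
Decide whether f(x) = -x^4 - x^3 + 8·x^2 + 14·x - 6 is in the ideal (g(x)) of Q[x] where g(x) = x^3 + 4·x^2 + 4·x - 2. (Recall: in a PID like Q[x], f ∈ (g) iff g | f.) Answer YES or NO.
YES

In Q[x] the ideal (g) consists of all multiples of g, so f ∈ (g) iff g | f, i.e. iff the remainder of f on division by g is 0. Divide f by g (g is monic, so eliminate the leading term of the running remainder at each step):
  leading term -x^4: subtract (-x)·g(x) = -x^4 - 4·x^3 - 4·x^2 + 2·x, leaving 3·x^3 + 12·x^2 + 12·x - 6
  leading term 3·x^3: subtract (3)·g(x) = 3·x^3 + 12·x^2 + 12·x - 6, leaving 0
The remainder is 0, so f(x) = g(x) · h(x) with h(x) = 3 - x. Hence g | f, i.e. f ∈ (g).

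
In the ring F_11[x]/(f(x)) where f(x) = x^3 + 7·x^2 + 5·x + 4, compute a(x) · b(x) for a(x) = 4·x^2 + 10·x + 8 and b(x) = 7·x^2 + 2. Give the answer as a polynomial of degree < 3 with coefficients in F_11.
Multiply as integer polynomials: a · b = 28·x^4 + 70·x^3 + 64·x^2 + 20·x + 16. Reducing coefficients mod 11: a · b ≡ 6·x^4 + 4·x^3 + 9·x^2 + 9·x + 5. Now divide by f(x) = x^3 + 7·x^2 + 5·x + 4 in F_11[x], eliminating the leading term at each step:
  leading term 6·x^4: subtract (6·x)·f(x) = 6·x^4 + 9·x^3 + 8·x^2 + 2·x, leaving 6·x^3 + x^2 + 7·x + 5 (coefficients mod 11)
  leading term 6·x^3: subtract (6)·f(x) = 6·x^3 + 9·x^2 + 8·x + 2, leaving 3·x^2 + 10·x + 3 (coefficients mod 11)
The degree is now < 3, so this is the remainder. Hence a · b ≡ 3·x^2 + 10·x + 3 in F_11[x]/(f).

Final answer: a · b ≡ 3·x^2 + 10·x + 3 (mod f(x))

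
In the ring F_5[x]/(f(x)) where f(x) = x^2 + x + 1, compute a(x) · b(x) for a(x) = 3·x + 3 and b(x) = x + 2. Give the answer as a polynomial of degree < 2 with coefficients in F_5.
Multiply as integer polynomials: a · b = 3·x^2 + 9·x + 6. Reducing coefficients mod 5: a · b ≡ 3·x^2 + 4·x + 1. Now divide by f(x) = x^2 + x + 1 in F_5[x], eliminating the leading term at each step:
  leading term 3·x^2: subtract (3)·f(x) = 3·x^2 + 3·x + 3, leaving x + 3 (coefficients mod 5)
The degree is now < 2, so this is the remainder. Hence a · b ≡ x + 3 in F_5[x]/(f).

Final answer: a · b ≡ x + 3 (mod f(x))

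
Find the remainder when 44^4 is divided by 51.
4

Use repeated squaring. Binary(4) = 100. Walk through the bits of the exponent 4 left-to-right: at each bit after the leading one, square the running value, then multiply by 44 if the bit is 1 (always reducing mod 51):
  bit 1 = 1 (leading): start with 44.
  bit 2 = 0: square 44^2 = 1936 ≡ 49 (mod 51).
  bit 3 = 0: square 49^2 = 2401 ≡ 4 (mod 51).
Final value: 44^4 ≡ 4 (mod 51).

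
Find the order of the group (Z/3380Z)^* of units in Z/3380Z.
(Z/3380Z)^* consists of the classes a with gcd(a, 3380) = 1, so its order is φ(3380). φ is multiplicative, with φ(p^e) = p^e − p^(e−1). Factorise 3380 = 2^2 · 5 · 13^2. Then
  φ(3380) = (2^2 − 2^1) · (5 − 1) · (13^2 − 13^1) = 2 · 4 · 156 = 1248.
Thus |(Z/3380Z)^*| = 1248.

Final answer: |(Z/3380Z)^*| = 1248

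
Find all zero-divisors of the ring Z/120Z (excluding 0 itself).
nonzero zero-divisors of Z/120Z = {2, 3, 4, 5, 6, 8, 9, 10, 12, 14, 15, 16, 18, 20, 21, 22, 24, 25, 26, 27, 28, 30, 32, 33, 34, 35, 36, 38, 39, 40, 42, 44, 45, 46, 48, 50, 51, 52, 54, 55, 56, 57, 58, 60, 62, 63, 64, 65, 66, 68, 69, 70, 72, 74, 75, 76, 78, 80, 81, 82, 84, 85, 86, 87, 88, 90, 92, 93, 94, 95, 96, 98, 99, 100, 102, 104, 105, 106, 108, 110, 111, 112, 114, 115, 116, 117, 118}

An element a ∈ Z/120Z (with a ≠ 0) is a zero-divisor iff gcd(a, 120) > 1 (because a is a unit precisely when gcd(a, n) = 1, and in Z/nZ every nonzero, non-unit element is a zero-divisor). Scan a = 1, ..., 119 and keep those with gcd(a, 120) > 1:
  gcd(2, 120) = 2, gcd(3, 120) = 3, gcd(4, 120) = 4, gcd(5, 120) = 5, gcd(6, 120) = 6, gcd(8, 120) = 8, gcd(9, 120) = 3, gcd(10, 120) = 10, gcd(12, 120) = 12, gcd(14, 120) = 2, gcd(15, 120) = 15, gcd(16, 120) = 8, gcd(18, 120) = 6, gcd(20, 120) = 20, gcd(21, 120) = 3, gcd(22, 120) = 2, gcd(24, 120) = 24, gcd(25, 120) = 5, gcd(26, 120) = 2, gcd(27, 120) = 3, gcd(28, 120) = 4, gcd(30, 120) = 30, gcd(32, 120) = 8, gcd(33, 120) = 3, gcd(34, 120) = 2, gcd(35, 120) = 5, gcd(36, 120) = 12, gcd(38, 120) = 2, gcd(39, 120) = 3, gcd(40, 120) = 40, gcd(42, 120) = 6, gcd(44, 120) = 4, gcd(45, 120) = 15, gcd(46, 120) = 2, gcd(48, 120) = 24, gcd(50, 120) = 10, gcd(51, 120) = 3, gcd(52, 120) = 4, gcd(54, 120) = 6, gcd(55, 120) = 5, gcd(56, 120) = 8, gcd(57, 120) = 3, gcd(58, 120) = 2, gcd(60, 120) = 60, gcd(62, 120) = 2, gcd(63, 120) = 3, gcd(64, 120) = 8, gcd(65, 120) = 5, gcd(66, 120) = 6, gcd(68, 120) = 4, gcd(69, 120) = 3, gcd(70, 120) = 10, gcd(72, 120) = 24, gcd(74, 120) = 2, gcd(75, 120) = 15, gcd(76, 120) = 4, gcd(78, 120) = 6, gcd(80, 120) = 40, gcd(81, 120) = 3, gcd(82, 120) = 2, gcd(84, 120) = 12, gcd(85, 120) = 5, gcd(86, 120) = 2, gcd(87, 120) = 3, gcd(88, 120) = 8, gcd(90, 120) = 30, gcd(92, 120) = 4, gcd(93, 120) = 3, gcd(94, 120) = 2, gcd(95, 120) = 5, gcd(96, 120) = 24, gcd(98, 120) = 2, gcd(99, 120) = 3, gcd(100, 120) = 20, gcd(102, 120) = 6, gcd(104, 120) = 8, gcd(105, 120) = 15, gcd(106, 120) = 2, gcd(108, 120) = 12, gcd(110, 120) = 10, gcd(111, 120) = 3, gcd(112, 120) = 8, gcd(114, 120) = 6, gcd(115, 120) = 5, gcd(116, 120) = 4, gcd(117, 120) = 3, gcd(118, 120) = 2.
All other a ∈ {1, ..., 119} have gcd(a, 120) = 1 and are units. So the nonzero zero-divisors are exactly the 87 values of a appearing in this scan.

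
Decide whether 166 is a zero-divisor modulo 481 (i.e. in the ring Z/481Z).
NO

gcd(166, 481) = 1, so 166 is a unit in Z/481Z (it has a multiplicative inverse). A unit cannot be a zero-divisor: if 166·b ≡ 0 then multiplying both sides by 166^(−1) gives b ≡ 0. So 166 is not a zero-divisor.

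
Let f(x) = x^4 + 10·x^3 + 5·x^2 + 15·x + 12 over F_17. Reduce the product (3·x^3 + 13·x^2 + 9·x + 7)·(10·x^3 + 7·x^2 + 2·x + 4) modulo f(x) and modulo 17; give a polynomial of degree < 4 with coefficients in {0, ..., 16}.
a · b ≡ 3·x^3 + 3·x^2 + 13·x + 13 (mod f(x))

Multiply as integer polynomials: a · b = 30·x^6 + 151·x^5 + 187·x^4 + 171·x^3 + 119·x^2 + 50·x + 28. Reducing coefficients mod 17: a · b ≡ 13·x^6 + 15·x^5 + x^3 + 16·x + 11. Now divide by f(x) = x^4 + 10·x^3 + 5·x^2 + 15·x + 12 in F_17[x], eliminating the leading term at each step:
  leading term 13·x^6: subtract (13·x^2)·f(x) = 13·x^6 + 11·x^5 + 14·x^4 + 8·x^3 + 3·x^2, leaving 4·x^5 + 3·x^4 + 10·x^3 + 14·x^2 + 16·x + 11 (coefficients mod 17)
  leading term 4·x^5: subtract (4·x)·f(x) = 4·x^5 + 6·x^4 + 3·x^3 + 9·x^2 + 14·x, leaving 14·x^4 + 7·x^3 + 5·x^2 + 2·x + 11 (coefficients mod 17)
  leading term 14·x^4: subtract (14)·f(x) = 14·x^4 + 4·x^3 + 2·x^2 + 6·x + 15, leaving 3·x^3 + 3·x^2 + 13·x + 13 (coefficients mod 17)
The degree is now < 4, so this is the remainder. Hence a · b ≡ 3·x^3 + 3·x^2 + 13·x + 13 in F_17[x]/(f).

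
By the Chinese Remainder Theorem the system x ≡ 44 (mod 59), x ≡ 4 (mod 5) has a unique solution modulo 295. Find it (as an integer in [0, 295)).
The moduli 59, 5 are pairwise coprime, so by the CRT there is a unique solution mod 59·5 = 295.
Solve by successive substitution. Start with x ≡ 44 (mod 59).
  Combine with x ≡ 4 (mod 5): write x = 44 + 59·t and require 44 + 59·t ≡ 4 (mod 5), i.e. 59·t ≡ 4 − 44 ≡ 0 (mod 5). Since 59^(−1) ≡ 4 (mod 5) (59 ≡ 4 (mod 5)), t ≡ 4·0 ≡ 0 (mod 5). So x ≡ 44 + 59·0 = 44 (mod 295).
Unique solution in [0, 295): x = 44.

Final answer: x ≡ 44 (mod 295); the representative in [0, 295) is 44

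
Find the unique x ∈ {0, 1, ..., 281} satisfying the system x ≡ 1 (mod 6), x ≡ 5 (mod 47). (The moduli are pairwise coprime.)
x ≡ 193 (mod 282); the representative in [0, 282) is 193

The moduli 6, 47 are pairwise coprime, so by the CRT there is a unique solution mod 6·47 = 282.
Solve by successive substitution. Start with x ≡ 1 (mod 6).
  Combine with x ≡ 5 (mod 47): write x = 1 + 6·t and require 1 + 6·t ≡ 5 (mod 47), i.e. 6·t ≡ 5 − 1 ≡ 4 (mod 47). Since 6^(−1) ≡ 8 (mod 47), t ≡ 8·4 ≡ 32 (mod 47). So x ≡ 1 + 6·32 = 193 (mod 282).
Unique solution in [0, 282): x = 193.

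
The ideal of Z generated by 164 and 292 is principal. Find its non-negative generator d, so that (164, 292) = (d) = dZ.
In the PID Z, (a, b) is generated by gcd(a, b). Compute gcd(292, 164) with the extended Euclidean algorithm, tracking rows (r, s, t) with s·292 + t·164 = r:
  row A: (292, 1, 0)   [1·292 + 0·164 = 292]
  row B: (164, 0, 1)   [0·292 + 1·164 = 164]
  292 = 1·164 + 128   → row C = row A − 1·row B = (128, 1, −1)   [check: 1·292 − 1·164 = 128]
  164 = 1·128 + 36   → row D = row B − 1·row C = (36, −1, 2)   [check: −1·292 + 2·164 = 36]
  128 = 3·36 + 20   → row E = row C − 3·row D = (20, 4, −7)   [check: 4·292 − 7·164 = 20]
  36 = 1·20 + 16   → row F = row D − 1·row E = (16, −5, 9)   [check: −5·292 + 9·164 = 16]
  20 = 1·16 + 4   → row G = row E − 1·row F = (4, 9, −16)   [check: 9·292 − 16·164 = 4]
  16 = 4·4 + 0   → remainder 0, stop. gcd = 4 (last nonzero row G).
So gcd(164, 292) = 4, with Bézout identity 9·292 − 16·164 = 4. Containment (⊇): the Bézout identity exhibits 4 as an element of (164, 292), giving (4) ⊆ (164, 292). Containment (⊆): since 4 | 164 and 4 | 292 (164 = 4·41, 292 = 4·73), every Z-linear combination of 164 and 292 is divisible by 4, so (164, 292) ⊆ (4). Therefore (164, 292) = (4), d = 4.

Final answer: (164, 292) = (4); d = 4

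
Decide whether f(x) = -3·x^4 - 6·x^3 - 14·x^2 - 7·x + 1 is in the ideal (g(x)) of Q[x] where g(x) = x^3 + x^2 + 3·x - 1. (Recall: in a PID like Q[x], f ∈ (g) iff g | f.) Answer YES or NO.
NO

In Q[x] the ideal (g) consists of all multiples of g, so f ∈ (g) iff g | f, i.e. iff the remainder of f on division by g is 0. Divide f by g (g is monic, so eliminate the leading term of the running remainder at each step):
  leading term -3·x^4: subtract (-3·x)·g(x) = -3·x^4 - 3·x^3 - 9·x^2 + 3·x, leaving -3·x^3 - 5·x^2 - 10·x + 1
  leading term -3·x^3: subtract (-3)·g(x) = -3·x^3 - 3·x^2 - 9·x + 3, leaving -2·x^2 - x - 2
The remainder r(x) = -2·x^2 - x - 2 ≠ 0 (and deg r < deg g), so g ∤ f, i.e. f ∉ (g).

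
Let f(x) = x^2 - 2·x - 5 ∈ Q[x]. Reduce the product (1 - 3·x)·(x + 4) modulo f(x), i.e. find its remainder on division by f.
First multiply in Q[x] without reducing: a · b = -3·x^2 - 11·x + 4. Now divide by f(x) = x^2 - 2·x - 5, eliminating the leading term at each step:
  leading term -3·x^2: subtract (-3)·f(x) = -3·x^2 + 6·x + 15, leaving -17·x - 11
The degree is now < 2, so this is the remainder. Hence a · b ≡ -17·x - 11 in Q[x]/(f).

Final answer: a · b ≡ -17·x - 11 (mod f(x))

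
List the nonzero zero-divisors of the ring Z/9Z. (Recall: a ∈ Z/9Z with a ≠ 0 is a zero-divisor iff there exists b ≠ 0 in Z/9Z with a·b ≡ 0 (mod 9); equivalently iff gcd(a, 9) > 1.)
nonzero zero-divisors of Z/9Z = {3, 6}

An element a ∈ Z/9Z (with a ≠ 0) is a zero-divisor iff gcd(a, 9) > 1 (because a is a unit precisely when gcd(a, n) = 1, and in Z/nZ every nonzero, non-unit element is a zero-divisor). Scan a = 1, ..., 8 and keep those with gcd(a, 9) > 1:
  gcd(3, 9) = 3, gcd(6, 9) = 3.
All other a ∈ {1, ..., 8} have gcd(a, 9) = 1 and are units. So the nonzero zero-divisors are exactly the 2 values of a appearing in this scan.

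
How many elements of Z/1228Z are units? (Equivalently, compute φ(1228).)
Z/1228Z has φ(1228) = 612 units

An element a ∈ Z/1228Z is a unit iff gcd(a, 1228) = 1, so the number of units is φ(1228). φ is multiplicative, with φ(p^e) = p^e − p^(e−1). Factorise 1228 = 2^2 · 307. Then
  φ(1228) = (2^2 − 2^1) · (307 − 1) = 2 · 306 = 612.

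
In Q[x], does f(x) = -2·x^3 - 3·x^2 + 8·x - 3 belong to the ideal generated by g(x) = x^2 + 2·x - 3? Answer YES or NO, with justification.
YES

In Q[x] the ideal (g) consists of all multiples of g, so f ∈ (g) iff g | f, i.e. iff the remainder of f on division by g is 0. Divide f by g (g is monic, so eliminate the leading term of the running remainder at each step):
  leading term -2·x^3: subtract (-2·x)·g(x) = -2·x^3 - 4·x^2 + 6·x, leaving x^2 + 2·x - 3
  leading term x^2: subtract (1)·g(x) = x^2 + 2·x - 3, leaving 0
The remainder is 0, so f(x) = g(x) · h(x) with h(x) = 1 - 2·x. Hence g | f, i.e. f ∈ (g).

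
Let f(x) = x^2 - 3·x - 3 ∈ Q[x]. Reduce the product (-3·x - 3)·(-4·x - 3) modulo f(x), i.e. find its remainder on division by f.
First multiply in Q[x] without reducing: a · b = 12·x^2 + 21·x + 9. Now divide by f(x) = x^2 - 3·x - 3, eliminating the leading term at each step:
  leading term 12·x^2: subtract (12)·f(x) = 12·x^2 - 36·x - 36, leaving 57·x + 45
The degree is now < 2, so this is the remainder. Hence a · b ≡ 57·x + 45 in Q[x]/(f).

Final answer: a · b ≡ 57·x + 45 (mod f(x))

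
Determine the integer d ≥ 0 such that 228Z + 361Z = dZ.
(228, 361) = (19); d = 19

In the PID Z, (a, b) is generated by gcd(a, b). Compute gcd(361, 228) with the extended Euclidean algorithm, tracking rows (r, s, t) with s·361 + t·228 = r:
  row A: (361, 1, 0)   [1·361 + 0·228 = 361]
  row B: (228, 0, 1)   [0·361 + 1·228 = 228]
  361 = 1·228 + 133   → row C = row A − 1·row B = (133, 1, −1)   [check: 1·361 − 1·228 = 133]
  228 = 1·133 + 95   → row D = row B − 1·row C = (95, −1, 2)   [check: −1·361 + 2·228 = 95]
  133 = 1·95 + 38   → row E = row C − 1·row D = (38, 2, −3)   [check: 2·361 − 3·228 = 38]
  95 = 2·38 + 19   → row F = row D − 2·row E = (19, −5, 8)   [check: −5·361 + 8·228 = 19]
  38 = 2·19 + 0   → remainder 0, stop. gcd = 19 (last nonzero row F).
So gcd(228, 361) = 19, with Bézout identity −5·361 + 8·228 = 19. Containment (⊇): the Bézout identity exhibits 19 as an element of (228, 361), giving (19) ⊆ (228, 361). Containment (⊆): since 19 | 228 and 19 | 361 (228 = 19·12, 361 = 19·19), every Z-linear combination of 228 and 361 is divisible by 19, so (228, 361) ⊆ (19). Therefore (228, 361) = (19), d = 19.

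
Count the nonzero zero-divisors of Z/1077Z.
Z/1077Z has 360 nonzero zero-divisors

In Z/1077Z each nonzero element is either a unit (gcd with 1077 is 1) or a zero-divisor (gcd > 1). The number of units is φ(1077): factorise 1077 = 3 · 359, so φ(1077) = (3 − 1) · (359 − 1) = 2 · 358 = 716. The nonzero elements number 1077 − 1 = 1076. Hence the nonzero zero-divisors number 1076 − 716 = 360.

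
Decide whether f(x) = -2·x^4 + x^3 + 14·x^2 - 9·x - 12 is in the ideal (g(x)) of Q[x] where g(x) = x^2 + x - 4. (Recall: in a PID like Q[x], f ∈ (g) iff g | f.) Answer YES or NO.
YES

In Q[x] the ideal (g) consists of all multiples of g, so f ∈ (g) iff g | f, i.e. iff the remainder of f on division by g is 0. Divide f by g (g is monic, so eliminate the leading term of the running remainder at each step):
  leading term -2·x^4: subtract (-2·x^2)·g(x) = -2·x^4 - 2·x^3 + 8·x^2, leaving 3·x^3 + 6·x^2 - 9·x - 12
  leading term 3·x^3: subtract (3·x)·g(x) = 3·x^3 + 3·x^2 - 12·x, leaving 3·x^2 + 3·x - 12
  leading term 3·x^2: subtract (3)·g(x) = 3·x^2 + 3·x - 12, leaving 0
The remainder is 0, so f(x) = g(x) · h(x) with h(x) = -2·x^2 + 3·x + 3. Hence g | f, i.e. f ∈ (g).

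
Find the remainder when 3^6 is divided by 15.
9

Use repeated squaring. Binary(6) = 110. Walk through the bits of the exponent 6 left-to-right: at each bit after the leading one, square the running value, then multiply by 3 if the bit is 1 (always reducing mod 15):
  bit 1 = 1 (leading): start with 3.
  bit 2 = 1: square 3^2 = 9; bit is 1, so multiply 9·3 = 27 ≡ 12 (mod 15).
  bit 3 = 0: square 12^2 = 144 ≡ 9 (mod 15).
Final value: 3^6 ≡ 9 (mod 15).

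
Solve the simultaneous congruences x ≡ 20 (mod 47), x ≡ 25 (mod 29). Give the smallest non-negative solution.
The moduli 47, 29 are pairwise coprime, so by the CRT there is a unique solution mod 47·29 = 1363.
Solve by successive substitution. Start with x ≡ 20 (mod 47).
  Combine with x ≡ 25 (mod 29): write x = 20 + 47·t and require 20 + 47·t ≡ 25 (mod 29), i.e. 47·t ≡ 25 − 20 ≡ 5 (mod 29). Since 47^(−1) ≡ 21 (mod 29) (47 ≡ 18 (mod 29)), t ≡ 21·5 ≡ 18 (mod 29). So x ≡ 20 + 47·18 = 866 (mod 1363).
Unique solution in [0, 1363): x = 866.

Final answer: x ≡ 866 (mod 1363); the representative in [0, 1363) is 866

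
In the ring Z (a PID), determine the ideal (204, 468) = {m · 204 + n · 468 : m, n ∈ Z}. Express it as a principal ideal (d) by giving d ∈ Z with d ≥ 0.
In the PID Z, (a, b) is generated by gcd(a, b). Compute gcd(468, 204) with the extended Euclidean algorithm, tracking rows (r, s, t) with s·468 + t·204 = r:
  row A: (468, 1, 0)   [1·468 + 0·204 = 468]
  row B: (204, 0, 1)   [0·468 + 1·204 = 204]
  468 = 2·204 + 60   → row C = row A − 2·row B = (60, 1, −2)   [check: 1·468 − 2·204 = 60]
  204 = 3·60 + 24   → row D = row B − 3·row C = (24, −3, 7)   [check: −3·468 + 7·204 = 24]
  60 = 2·24 + 12   → row E = row C − 2·row D = (12, 7, −16)   [check: 7·468 − 16·204 = 12]
  24 = 2·12 + 0   → remainder 0, stop. gcd = 12 (last nonzero row E).
So gcd(204, 468) = 12, with Bézout identity 7·468 − 16·204 = 12. Containment (⊇): the Bézout identity exhibits 12 as an element of (204, 468), giving (12) ⊆ (204, 468). Containment (⊆): since 12 | 204 and 12 | 468 (204 = 12·17, 468 = 12·39), every Z-linear combination of 204 and 468 is divisible by 12, so (204, 468) ⊆ (12). Therefore (204, 468) = (12), d = 12.

Final answer: (204, 468) = (12); d = 12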